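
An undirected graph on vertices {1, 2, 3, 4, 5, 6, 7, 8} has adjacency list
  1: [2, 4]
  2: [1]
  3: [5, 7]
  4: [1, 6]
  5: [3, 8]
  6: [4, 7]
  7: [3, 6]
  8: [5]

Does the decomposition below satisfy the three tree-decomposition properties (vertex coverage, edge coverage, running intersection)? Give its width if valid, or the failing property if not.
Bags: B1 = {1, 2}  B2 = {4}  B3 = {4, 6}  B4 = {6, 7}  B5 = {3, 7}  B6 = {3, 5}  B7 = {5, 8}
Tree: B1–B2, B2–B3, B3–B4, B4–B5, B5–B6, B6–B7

No — edge (1,4) lies in no bag.

A tree decomposition must satisfy three properties: every vertex lies in some bag; for every edge, both endpoints lie together in some bag; and for every vertex, the bags containing it form a connected subtree. Here edge (1,4) lies in no bag, so the decomposition is invalid.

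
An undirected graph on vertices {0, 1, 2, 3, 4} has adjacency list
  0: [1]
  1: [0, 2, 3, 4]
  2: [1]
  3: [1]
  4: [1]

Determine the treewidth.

1

A width-1 tree decomposition is:
Bags: B1 = {1, 3}  B2 = {1, 2}  B3 = {0, 1}  B4 = {1, 4}
Tree: B1–B2, B2–B3, B3–B4
The largest bag has 2 vertices, giving width 1; this decomposition certifies tw(G) ≤ 1. Since G has at least one edge (e.g. 3–1), it is not an edgeless graph, so tw(G) ≥ 1. Combining the bounds, tw(G) = 1.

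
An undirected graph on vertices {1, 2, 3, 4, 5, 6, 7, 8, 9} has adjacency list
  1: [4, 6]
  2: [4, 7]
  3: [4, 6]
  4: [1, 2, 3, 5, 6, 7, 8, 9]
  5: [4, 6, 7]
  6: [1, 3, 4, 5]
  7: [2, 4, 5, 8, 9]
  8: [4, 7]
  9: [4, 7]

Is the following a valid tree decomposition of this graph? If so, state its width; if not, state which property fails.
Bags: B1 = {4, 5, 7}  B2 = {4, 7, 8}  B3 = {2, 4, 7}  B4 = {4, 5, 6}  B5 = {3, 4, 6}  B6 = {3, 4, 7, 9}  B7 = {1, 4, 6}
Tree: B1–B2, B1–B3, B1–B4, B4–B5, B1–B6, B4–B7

No — bags containing vertex 3 are not connected in the tree.

A tree decomposition must satisfy three properties: every vertex lies in some bag; for every edge, both endpoints lie together in some bag; and for every vertex, the bags containing it form a connected subtree. Here bags containing vertex 3 are not connected in the tree, so the decomposition is invalid.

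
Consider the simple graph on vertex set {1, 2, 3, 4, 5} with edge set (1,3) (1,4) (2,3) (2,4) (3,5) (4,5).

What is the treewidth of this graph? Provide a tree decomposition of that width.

Each bag holds 3 vertices, so the decomposition has width 2, which upper-bounds the treewidth. For the lower bound, G contains the cycle 3–5–4–1–3, so G is not a forest; only forests have treewidth ≤ 1, hence tw(G) ≥ 2. The upper and lower bounds meet at 2, so that is the treewidth.

Treewidth 2.
Bags: B1 = {3, 4, 5}  B2 = {1, 3, 4}  B3 = {2, 3, 4}
Tree: B1–B2, B2–B3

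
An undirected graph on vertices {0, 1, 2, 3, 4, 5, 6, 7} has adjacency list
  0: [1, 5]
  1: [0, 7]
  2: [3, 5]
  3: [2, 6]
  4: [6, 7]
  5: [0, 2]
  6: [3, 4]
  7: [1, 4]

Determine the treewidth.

A width-2 tree decomposition is:
Bags: B1 = {1, 4, 7}  B2 = {0, 1, 4}  B3 = {0, 4, 5}  B4 = {2, 4, 5}  B5 = {2, 3, 4}  B6 = {3, 4, 6}
Tree: B1–B2, B2–B3, B3–B4, B4–B5, B5–B6
Every bag has size at most 3, so the width is 3 − 1 = 2 and tw(G) ≤ 2. For the lower bound, G contains the cycle 4–7–1–0–5–2–3–6–4, so G is not a forest; only forests have treewidth ≤ 1, hence tw(G) ≥ 2. Hence tw(G) = 2 exactly.

2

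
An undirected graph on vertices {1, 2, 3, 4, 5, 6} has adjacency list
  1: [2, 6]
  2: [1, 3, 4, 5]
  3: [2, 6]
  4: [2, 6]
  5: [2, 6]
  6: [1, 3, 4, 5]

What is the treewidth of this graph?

2

A width-2 tree decomposition is:
Bags: B1 = {1, 2, 6}  B2 = {2, 4, 6}  B3 = {2, 3, 6}  B4 = {2, 5, 6}
Tree: B1–B2, B2–B3, B3–B4
Each bag holds 3 vertices, so the decomposition has width 2, which upper-bounds the treewidth. The edges 6–1–2–4–6 form a cycle, so G is not a tree and its treewidth is at least 2. Combining the bounds, tw(G) = 2.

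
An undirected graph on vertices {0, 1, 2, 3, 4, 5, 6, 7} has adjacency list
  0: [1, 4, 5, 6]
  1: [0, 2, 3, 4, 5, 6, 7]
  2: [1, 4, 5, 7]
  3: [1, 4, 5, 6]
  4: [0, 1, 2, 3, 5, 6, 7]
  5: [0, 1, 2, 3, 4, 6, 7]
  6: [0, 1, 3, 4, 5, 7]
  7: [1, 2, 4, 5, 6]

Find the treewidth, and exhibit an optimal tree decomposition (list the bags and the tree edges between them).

Treewidth 4.
One optimal decomposition is:
Bags: B1 = {1, 2, 4, 5, 7}  B2 = {1, 4, 5, 6, 7}  B3 = {0, 1, 4, 5, 6}  B4 = {1, 3, 4, 5, 6}
Tree: B1–B2, B2–B3, B3–B4

Every bag has size at most 5, so the width is 5 − 1 = 4 and tw(G) ≤ 4. For the lower bound, the 5 vertices {1, 2, 4, 5, 7} are pairwise adjacent, and any tree decomposition puts a clique entirely inside one bag — forcing width ≥ 4. Hence tw(G) = 4 exactly.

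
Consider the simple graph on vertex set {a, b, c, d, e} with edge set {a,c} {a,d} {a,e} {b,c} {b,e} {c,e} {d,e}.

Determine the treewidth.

A width-2 tree decomposition is:
Bags: B1 = {a, c, e}  B2 = {b, c, e}  B3 = {a, d, e}
Tree: B1–B2, B1–B3
Every bag has size at most 3, so the width is 3 − 1 = 2 and tw(G) ≤ 2. Conversely, {a, d, e} is a clique of size 3, and the vertices of any clique must share a bag in every tree decomposition; so some bag has ≥ 3 vertices and tw(G) ≥ 2. Therefore the treewidth is 2.

2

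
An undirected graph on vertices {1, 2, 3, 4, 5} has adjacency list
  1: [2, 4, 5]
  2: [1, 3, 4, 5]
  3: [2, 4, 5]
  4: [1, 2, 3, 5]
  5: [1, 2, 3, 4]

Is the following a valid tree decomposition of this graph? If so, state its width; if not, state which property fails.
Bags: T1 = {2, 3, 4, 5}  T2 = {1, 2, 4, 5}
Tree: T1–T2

Vertex coverage: the bags together contain {1, 2, 3, 4, 5}, the full vertex set. Edge coverage: each edge of G has both endpoints in at least one bag. Running intersection: for every vertex, the bags containing it form a connected subtree. All three properties hold, so this is a valid tree decomposition of width max|bag| − 1 = 3, and hence tw(G) ≤ 3.

Yes; width 3.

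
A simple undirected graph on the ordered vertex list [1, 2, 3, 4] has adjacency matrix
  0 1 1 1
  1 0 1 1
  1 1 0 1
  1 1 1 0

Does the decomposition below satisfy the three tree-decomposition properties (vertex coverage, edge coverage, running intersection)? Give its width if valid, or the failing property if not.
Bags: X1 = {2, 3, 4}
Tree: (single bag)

No — vertex 1 appears in no bag.

A tree decomposition must satisfy three properties: every vertex lies in some bag; for every edge, both endpoints lie together in some bag; and for every vertex, the bags containing it form a connected subtree. Here vertex 1 appears in no bag, so the decomposition is invalid.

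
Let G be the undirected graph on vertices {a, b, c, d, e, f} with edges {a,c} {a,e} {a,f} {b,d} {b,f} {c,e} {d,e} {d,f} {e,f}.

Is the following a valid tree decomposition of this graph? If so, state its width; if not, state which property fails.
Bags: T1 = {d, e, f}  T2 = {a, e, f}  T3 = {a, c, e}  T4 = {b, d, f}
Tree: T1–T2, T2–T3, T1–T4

Every vertex of G appears in some bag (union = {a, b, c, d, e, f}); every edge is covered by a bag; and for each vertex v the set of bags containing v is connected in the bag tree. The decomposition is therefore valid. The largest bag has 3 vertices, so the width is 2.

Yes; width 2.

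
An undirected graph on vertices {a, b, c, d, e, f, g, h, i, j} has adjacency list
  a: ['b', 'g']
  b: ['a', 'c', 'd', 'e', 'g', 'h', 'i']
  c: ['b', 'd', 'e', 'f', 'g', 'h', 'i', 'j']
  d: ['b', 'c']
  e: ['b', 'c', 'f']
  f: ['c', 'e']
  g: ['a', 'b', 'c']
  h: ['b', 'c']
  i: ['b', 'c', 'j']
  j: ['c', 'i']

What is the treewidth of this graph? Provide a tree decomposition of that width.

Every bag has size at most 3, so the width is 3 − 1 = 2 and tw(G) ≤ 2. Conversely, {c, i, j} is a clique of size 3, and the vertices of any clique must share a bag in every tree decomposition; so some bag has ≥ 3 vertices and tw(G) ≥ 2. Hence tw(G) = 2 exactly.

Treewidth 2.
Bags: B1 = {b, c, g}  B2 = {b, c, i}  B3 = {b, c, h}  B4 = {b, c, e}  B5 = {a, b, g}  B6 = {b, c, d}  B7 = {c, i, j}  B8 = {c, e, f}
Tree: B1–B2, B2–B3, B3–B4, B1–B5, B4–B6, B2–B7, B4–B8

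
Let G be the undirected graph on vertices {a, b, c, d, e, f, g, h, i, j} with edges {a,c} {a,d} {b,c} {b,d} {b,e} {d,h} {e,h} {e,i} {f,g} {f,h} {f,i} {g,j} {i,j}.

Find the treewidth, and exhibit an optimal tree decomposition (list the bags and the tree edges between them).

Treewidth 2.
One such decomposition:
Bags: B1 = {g, i, j}  B2 = {f, g, i}  B3 = {e, f, i}  B4 = {e, f, h}  B5 = {b, e, h}  B6 = {b, d, h}  B7 = {b, c, d}  B8 = {a, c, d}
Tree: B1–B2, B2–B3, B3–B4, B4–B5, B5–B6, B6–B7, B7–B8

Each bag holds 3 vertices, so the decomposition has width 2, which upper-bounds the treewidth. For the lower bound, G contains the cycle j–g–f–i–j, so G is not a forest; only forests have treewidth ≤ 1, hence tw(G) ≥ 2. Therefore the treewidth is 2.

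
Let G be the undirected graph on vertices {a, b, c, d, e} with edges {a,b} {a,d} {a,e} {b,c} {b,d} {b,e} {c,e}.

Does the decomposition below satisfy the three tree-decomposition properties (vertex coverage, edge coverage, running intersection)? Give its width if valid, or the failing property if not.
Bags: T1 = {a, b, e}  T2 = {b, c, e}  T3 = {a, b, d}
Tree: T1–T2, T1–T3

Yes; width 2.

Every vertex of G appears in some bag (union = {a, b, c, d, e}); every edge is covered by a bag; and for each vertex v the set of bags containing v is connected in the bag tree. The decomposition is therefore valid. The largest bag has 3 vertices, so the width is 2.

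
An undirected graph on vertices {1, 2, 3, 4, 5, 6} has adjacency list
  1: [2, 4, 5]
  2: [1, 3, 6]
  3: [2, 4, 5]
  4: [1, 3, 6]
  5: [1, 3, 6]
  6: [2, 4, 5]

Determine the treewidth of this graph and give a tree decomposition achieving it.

The largest bag has 4 vertices, giving width 3; this decomposition certifies tw(G) ≤ 3. For the lower bound: the 4 vertex sets {1,2}, {4,6}, {3}, {5} are disjoint, each induces a connected subgraph, and every pair is joined by at least one edge of G. Contracting each set to a single vertex therefore yields K_{4} as a minor, and since treewidth is minor-monotone, tw(G) ≥ tw(K_{4}) = 3. Combining the bounds, tw(G) = 3.

Treewidth 3.
One such decomposition:
Bags: B1 = {1, 2, 3, 6}  B2 = {1, 3, 4, 6}  B3 = {1, 3, 5, 6}
Tree: B1–B2, B2–B3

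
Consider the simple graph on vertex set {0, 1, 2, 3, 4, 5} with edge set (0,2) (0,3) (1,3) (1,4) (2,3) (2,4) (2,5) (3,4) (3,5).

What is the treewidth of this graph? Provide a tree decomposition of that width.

Treewidth 2.
One such decomposition:
Bags: B1 = {2, 3, 4}  B2 = {1, 3, 4}  B3 = {0, 2, 3}  B4 = {2, 3, 5}
Tree: B1–B2, B1–B3, B1–B4

Every bag has size at most 3, so the width is 3 − 1 = 2 and tw(G) ≤ 2. For the lower bound, the 3 vertices {1, 3, 4} are pairwise adjacent, and any tree decomposition puts a clique entirely inside one bag — forcing width ≥ 2. Combining the bounds, tw(G) = 2.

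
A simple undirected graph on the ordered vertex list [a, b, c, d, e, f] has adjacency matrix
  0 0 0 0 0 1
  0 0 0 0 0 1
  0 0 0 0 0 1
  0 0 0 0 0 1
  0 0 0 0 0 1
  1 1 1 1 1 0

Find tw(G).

A width-1 tree decomposition is:
Bags: B1 = {a, f}  B2 = {c, f}  B3 = {d, f}  B4 = {e, f}  B5 = {b, f}
Tree: B1–B2, B1–B3, B2–B4, B4–B5
Every bag has size at most 2, so the width is 2 − 1 = 1 and tw(G) ≤ 1. G has an edge, so its treewidth is at least 1. Therefore the treewidth is 1.

1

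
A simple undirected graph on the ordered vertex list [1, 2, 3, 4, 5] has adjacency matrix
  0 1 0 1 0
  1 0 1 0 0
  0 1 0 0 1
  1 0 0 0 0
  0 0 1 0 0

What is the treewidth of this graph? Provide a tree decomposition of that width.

The largest bag has 2 vertices, giving width 1; this decomposition certifies tw(G) ≤ 1. Any graph with an edge has treewidth ≥ 1, and G has the edge 4–1. The upper and lower bounds meet at 1, so that is the treewidth.

Treewidth 1.
One optimal decomposition is:
Bags: B1 = {1, 4}  B2 = {1, 2}  B3 = {2, 3}  B4 = {3, 5}
Tree: B1–B2, B2–B3, B3–B4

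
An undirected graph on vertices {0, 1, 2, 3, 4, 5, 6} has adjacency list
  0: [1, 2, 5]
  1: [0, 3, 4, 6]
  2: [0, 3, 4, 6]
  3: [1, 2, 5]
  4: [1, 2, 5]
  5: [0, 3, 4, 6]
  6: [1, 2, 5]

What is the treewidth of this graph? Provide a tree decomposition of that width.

Treewidth 3.
One such decomposition:
Bags: B1 = {1, 2, 4, 5}  B2 = {0, 1, 2, 5}  B3 = {1, 2, 5, 6}  B4 = {1, 2, 3, 5}
Tree: B1–B2, B2–B3, B3–B4

Every bag has size at most 4, so the width is 4 − 1 = 3 and tw(G) ≤ 3. For the lower bound: the 4 vertex sets {4,5}, {0,2}, {1}, {6} are disjoint, each induces a connected subgraph, and every pair is joined by at least one edge of G. Contracting each set to a single vertex therefore yields K_{4} as a minor, and since treewidth is minor-monotone, tw(G) ≥ tw(K_{4}) = 3. Combining the bounds, tw(G) = 3.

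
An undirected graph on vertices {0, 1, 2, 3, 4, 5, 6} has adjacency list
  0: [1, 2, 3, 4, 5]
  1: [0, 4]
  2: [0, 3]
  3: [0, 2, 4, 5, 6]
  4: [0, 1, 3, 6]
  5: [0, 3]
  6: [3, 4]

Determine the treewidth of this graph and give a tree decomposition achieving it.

Treewidth 2.
One such decomposition:
Bags: B1 = {0, 3, 4}  B2 = {3, 4, 6}  B3 = {0, 2, 3}  B4 = {0, 3, 5}  B5 = {0, 1, 4}
Tree: B1–B2, B1–B3, B1–B4, B1–B5

Each bag holds 3 vertices, so the decomposition has width 2, which upper-bounds the treewidth. On the other hand G contains the 3-clique {0, 1, 4}. A clique must lie in a single bag of any decomposition, so no decomposition can have width below 2. Therefore the treewidth is 2.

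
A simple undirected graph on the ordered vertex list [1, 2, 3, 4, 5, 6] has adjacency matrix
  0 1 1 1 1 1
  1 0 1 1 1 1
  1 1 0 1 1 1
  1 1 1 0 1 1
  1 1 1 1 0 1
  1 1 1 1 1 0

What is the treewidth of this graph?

5

A width-5 tree decomposition is:
Bags: B1 = {1, 2, 3, 4, 5, 6}
Tree: (single bag)
With just one bag of size 6, the width is 6 − 1 = 5, so tw(G) ≤ 5. For the lower bound, the 6 vertices {1, 2, 3, 4, 5, 6} are pairwise adjacent, and any tree decomposition puts a clique entirely inside one bag — forcing width ≥ 5. Hence tw(G) = 5 exactly.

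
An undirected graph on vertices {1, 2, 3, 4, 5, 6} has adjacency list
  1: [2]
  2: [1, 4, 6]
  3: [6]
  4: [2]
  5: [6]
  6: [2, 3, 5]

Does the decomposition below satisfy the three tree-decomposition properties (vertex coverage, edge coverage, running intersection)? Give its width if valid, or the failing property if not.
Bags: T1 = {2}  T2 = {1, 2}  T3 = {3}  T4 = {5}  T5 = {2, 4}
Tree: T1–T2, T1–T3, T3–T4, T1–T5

No — vertex 6 appears in no bag.

A tree decomposition must satisfy three properties: every vertex lies in some bag; for every edge, both endpoints lie together in some bag; and for every vertex, the bags containing it form a connected subtree. Here vertex 6 appears in no bag, so the decomposition is invalid.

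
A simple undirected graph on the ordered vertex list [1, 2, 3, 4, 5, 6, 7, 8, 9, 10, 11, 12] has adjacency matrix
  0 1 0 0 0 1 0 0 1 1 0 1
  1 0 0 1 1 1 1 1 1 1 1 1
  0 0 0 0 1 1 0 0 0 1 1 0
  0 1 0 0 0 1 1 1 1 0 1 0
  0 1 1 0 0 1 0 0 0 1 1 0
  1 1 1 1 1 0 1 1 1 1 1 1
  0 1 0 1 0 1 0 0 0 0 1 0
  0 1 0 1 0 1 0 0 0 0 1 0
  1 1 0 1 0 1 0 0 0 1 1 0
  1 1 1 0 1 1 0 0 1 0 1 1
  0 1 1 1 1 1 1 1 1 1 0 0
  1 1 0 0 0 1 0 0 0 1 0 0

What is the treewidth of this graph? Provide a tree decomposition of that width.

Each bag holds 5 vertices, so the decomposition has width 4, which upper-bounds the treewidth. Conversely, {1, 2, 6, 9, 10} is a clique of size 5, and the vertices of any clique must share a bag in every tree decomposition; so some bag has ≥ 5 vertices and tw(G) ≥ 4. Therefore the treewidth is 4.

Treewidth 4.
One optimal decomposition is:
Bags: B1 = {2, 4, 6, 9, 11}  B2 = {2, 6, 9, 10, 11}  B3 = {1, 2, 6, 9, 10}  B4 = {2, 5, 6, 10, 11}  B5 = {2, 4, 6, 8, 11}  B6 = {1, 2, 6, 10, 12}  B7 = {3, 5, 6, 10, 11}  B8 = {2, 4, 6, 7, 11}
Tree: B1–B2, B2–B3, B2–B4, B1–B5, B3–B6, B4–B7, B1–B8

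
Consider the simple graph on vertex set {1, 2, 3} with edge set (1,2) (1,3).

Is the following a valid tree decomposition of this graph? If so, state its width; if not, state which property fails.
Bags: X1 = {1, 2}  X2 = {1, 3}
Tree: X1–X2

Every vertex of G appears in some bag (union = {1, 2, 3}); every edge is covered by a bag; and for each vertex v the set of bags containing v is connected in the bag tree. The decomposition is therefore valid. The largest bag has 2 vertices, so the width is 1.

Yes; width 1.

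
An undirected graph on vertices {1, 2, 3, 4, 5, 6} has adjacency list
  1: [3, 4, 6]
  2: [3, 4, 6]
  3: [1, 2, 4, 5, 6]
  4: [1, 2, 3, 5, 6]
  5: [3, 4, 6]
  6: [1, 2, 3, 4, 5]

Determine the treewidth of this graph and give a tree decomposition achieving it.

Each bag holds 4 vertices, so the decomposition has width 3, which upper-bounds the treewidth. For the lower bound, the 4 vertices {1, 3, 4, 6} are pairwise adjacent, and any tree decomposition puts a clique entirely inside one bag — forcing width ≥ 3. The upper and lower bounds meet at 3, so that is the treewidth.

Treewidth 3.
Bags: B1 = {1, 3, 4, 6}  B2 = {3, 4, 5, 6}  B3 = {2, 3, 4, 6}
Tree: B1–B2, B1–B3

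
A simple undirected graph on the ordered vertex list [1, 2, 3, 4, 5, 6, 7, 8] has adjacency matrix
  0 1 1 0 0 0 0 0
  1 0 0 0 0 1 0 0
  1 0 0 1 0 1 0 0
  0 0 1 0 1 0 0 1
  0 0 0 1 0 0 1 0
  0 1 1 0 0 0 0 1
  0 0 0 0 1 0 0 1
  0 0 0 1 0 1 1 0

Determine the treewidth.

A width-2 tree decomposition is:
Bags: B1 = {1, 2, 3}  B2 = {2, 3, 6}  B3 = {3, 4, 6}  B4 = {4, 6, 8}  B5 = {4, 5, 8}  B6 = {5, 7, 8}
Tree: B1–B2, B2–B3, B3–B4, B4–B5, B5–B6
The largest bag has 3 vertices, giving width 2; this decomposition certifies tw(G) ≤ 2. The edges 1–2–6–3–1 form a cycle, so G is not a tree and its treewidth is at least 2. Therefore the treewidth is 2.

2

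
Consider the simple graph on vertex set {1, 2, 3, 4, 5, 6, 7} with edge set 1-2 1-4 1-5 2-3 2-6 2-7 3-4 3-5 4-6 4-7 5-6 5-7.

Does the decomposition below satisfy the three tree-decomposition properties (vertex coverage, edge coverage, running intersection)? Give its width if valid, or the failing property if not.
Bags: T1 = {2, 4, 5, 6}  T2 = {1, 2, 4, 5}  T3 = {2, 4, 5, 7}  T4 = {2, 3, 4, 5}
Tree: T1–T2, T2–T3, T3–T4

Yes; width 3.

Every vertex of G appears in some bag (union = {1, 2, 3, 4, 5, 6, 7}); every edge is covered by a bag; and for each vertex v the set of bags containing v is connected in the bag tree. The decomposition is therefore valid. The largest bag has 4 vertices, so the width is 3.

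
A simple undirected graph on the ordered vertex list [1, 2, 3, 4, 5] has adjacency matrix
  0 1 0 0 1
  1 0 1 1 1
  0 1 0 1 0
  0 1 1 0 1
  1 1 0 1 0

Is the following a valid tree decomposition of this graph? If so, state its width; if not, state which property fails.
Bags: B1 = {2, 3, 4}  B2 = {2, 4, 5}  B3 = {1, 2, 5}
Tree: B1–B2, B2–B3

Yes; width 2.

Checking the three conditions: (i) the bags cover all of {1, 2, 3, 4, 5}; (ii) for each edge, some bag contains both endpoints; (iii) the bags containing any fixed vertex form a subtree. All hold, so the decomposition is valid with width 3 − 1 = 2.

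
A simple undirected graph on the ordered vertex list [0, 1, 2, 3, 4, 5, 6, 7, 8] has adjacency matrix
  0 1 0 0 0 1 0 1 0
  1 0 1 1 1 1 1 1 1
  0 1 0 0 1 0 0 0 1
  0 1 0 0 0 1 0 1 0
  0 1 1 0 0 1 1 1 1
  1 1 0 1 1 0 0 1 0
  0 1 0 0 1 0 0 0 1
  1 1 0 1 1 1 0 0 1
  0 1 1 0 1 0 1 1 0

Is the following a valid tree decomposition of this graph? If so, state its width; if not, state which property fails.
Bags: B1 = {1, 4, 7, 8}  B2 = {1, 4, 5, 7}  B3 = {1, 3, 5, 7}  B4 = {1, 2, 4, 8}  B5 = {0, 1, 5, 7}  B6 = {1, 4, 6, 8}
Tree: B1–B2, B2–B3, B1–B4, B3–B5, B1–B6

Yes; width 3.

Checking the three conditions: (i) the bags cover all of {0, 1, 2, 3, 4, 5, 6, 7, 8}; (ii) for each edge, some bag contains both endpoints; (iii) the bags containing any fixed vertex form a subtree. All hold, so the decomposition is valid with width 4 − 1 = 3.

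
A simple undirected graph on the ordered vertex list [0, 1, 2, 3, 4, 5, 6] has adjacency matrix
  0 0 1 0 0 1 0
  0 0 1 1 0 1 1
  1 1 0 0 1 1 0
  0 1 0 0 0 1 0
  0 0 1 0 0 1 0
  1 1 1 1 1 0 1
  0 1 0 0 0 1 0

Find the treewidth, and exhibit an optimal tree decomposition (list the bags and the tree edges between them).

Treewidth 2.
One optimal decomposition is:
Bags: B1 = {1, 2, 5}  B2 = {1, 5, 6}  B3 = {0, 2, 5}  B4 = {1, 3, 5}  B5 = {2, 4, 5}
Tree: B1–B2, B1–B3, B1–B4, B1–B5

Each bag holds 3 vertices, so the decomposition has width 2, which upper-bounds the treewidth. Conversely, {0, 2, 5} is a clique of size 3, and the vertices of any clique must share a bag in every tree decomposition; so some bag has ≥ 3 vertices and tw(G) ≥ 2. The upper and lower bounds meet at 2, so that is the treewidth.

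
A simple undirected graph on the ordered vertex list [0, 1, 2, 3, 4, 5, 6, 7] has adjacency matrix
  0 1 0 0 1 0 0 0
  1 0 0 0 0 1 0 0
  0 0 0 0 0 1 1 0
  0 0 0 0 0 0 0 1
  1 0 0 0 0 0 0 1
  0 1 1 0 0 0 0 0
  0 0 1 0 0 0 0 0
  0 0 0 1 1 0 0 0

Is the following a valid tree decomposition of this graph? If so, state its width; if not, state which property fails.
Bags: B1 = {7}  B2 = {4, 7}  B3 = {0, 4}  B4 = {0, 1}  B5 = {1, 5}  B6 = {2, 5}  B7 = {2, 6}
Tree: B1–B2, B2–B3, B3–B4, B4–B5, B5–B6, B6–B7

A tree decomposition must satisfy three properties: every vertex lies in some bag; for every edge, both endpoints lie together in some bag; and for every vertex, the bags containing it form a connected subtree. Here vertex 3 appears in no bag, so the decomposition is invalid.

No — vertex 3 appears in no bag.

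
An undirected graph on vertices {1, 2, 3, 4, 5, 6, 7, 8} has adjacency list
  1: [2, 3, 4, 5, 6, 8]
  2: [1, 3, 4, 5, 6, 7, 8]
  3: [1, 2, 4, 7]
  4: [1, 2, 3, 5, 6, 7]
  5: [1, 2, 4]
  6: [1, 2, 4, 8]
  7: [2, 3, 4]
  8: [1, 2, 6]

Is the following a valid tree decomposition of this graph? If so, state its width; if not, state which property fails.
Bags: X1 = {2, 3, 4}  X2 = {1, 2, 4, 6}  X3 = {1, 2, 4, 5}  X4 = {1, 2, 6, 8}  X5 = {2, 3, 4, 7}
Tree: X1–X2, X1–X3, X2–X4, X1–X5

No — edge (1,3) lies in no bag.

A tree decomposition must satisfy three properties: every vertex lies in some bag; for every edge, both endpoints lie together in some bag; and for every vertex, the bags containing it form a connected subtree. Here edge (1,3) lies in no bag, so the decomposition is invalid.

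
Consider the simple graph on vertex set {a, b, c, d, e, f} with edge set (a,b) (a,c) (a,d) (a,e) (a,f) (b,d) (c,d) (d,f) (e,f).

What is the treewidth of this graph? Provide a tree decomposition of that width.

Every bag has size at most 3, so the width is 3 − 1 = 2 and tw(G) ≤ 2. For the lower bound, the 3 vertices {a, c, d} are pairwise adjacent, and any tree decomposition puts a clique entirely inside one bag — forcing width ≥ 2. The upper and lower bounds meet at 2, so that is the treewidth.

Treewidth 2.
Bags: B1 = {a, b, d}  B2 = {a, d, f}  B3 = {a, c, d}  B4 = {a, e, f}
Tree: B1–B2, B2–B3, B2–B4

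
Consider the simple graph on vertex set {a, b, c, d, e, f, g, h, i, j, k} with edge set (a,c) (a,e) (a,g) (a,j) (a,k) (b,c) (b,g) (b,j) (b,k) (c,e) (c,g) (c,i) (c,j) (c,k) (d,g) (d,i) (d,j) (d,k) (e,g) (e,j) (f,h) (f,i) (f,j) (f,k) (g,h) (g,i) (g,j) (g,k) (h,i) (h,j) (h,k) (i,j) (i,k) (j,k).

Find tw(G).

A width-4 tree decomposition is:
Bags: B1 = {b, c, g, j, k}  B2 = {c, g, i, j, k}  B3 = {a, c, g, j, k}  B4 = {d, g, i, j, k}  B5 = {a, c, e, g, j}  B6 = {g, h, i, j, k}  B7 = {f, h, i, j, k}
Tree: B1–B2, B1–B3, B2–B4, B3–B5, B2–B6, B6–B7
Each bag holds 5 vertices, so the decomposition has width 4, which upper-bounds the treewidth. For the lower bound, the 5 vertices {a, c, e, g, j} are pairwise adjacent, and any tree decomposition puts a clique entirely inside one bag — forcing width ≥ 4. Combining the bounds, tw(G) = 4.

4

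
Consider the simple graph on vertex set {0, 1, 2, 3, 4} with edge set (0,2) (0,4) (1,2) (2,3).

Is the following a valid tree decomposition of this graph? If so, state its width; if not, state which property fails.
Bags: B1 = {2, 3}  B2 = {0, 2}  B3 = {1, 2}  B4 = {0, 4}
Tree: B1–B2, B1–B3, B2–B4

Yes; width 1.

Checking the three conditions: (i) the bags cover all of {0, 1, 2, 3, 4}; (ii) for each edge, some bag contains both endpoints; (iii) the bags containing any fixed vertex form a subtree. All hold, so the decomposition is valid with width 2 − 1 = 1.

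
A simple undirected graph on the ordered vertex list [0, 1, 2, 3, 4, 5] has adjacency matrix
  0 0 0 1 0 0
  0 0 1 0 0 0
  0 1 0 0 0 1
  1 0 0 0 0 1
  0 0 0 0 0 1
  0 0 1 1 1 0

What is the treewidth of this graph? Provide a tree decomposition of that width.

Each bag holds 2 vertices, so the decomposition has width 1, which upper-bounds the treewidth. Since G has at least one edge (e.g. 3–5), it is not an edgeless graph, so tw(G) ≥ 1. The upper and lower bounds meet at 1, so that is the treewidth.

Treewidth 1.
One optimal decomposition is:
Bags: B1 = {3, 5}  B2 = {4, 5}  B3 = {2, 5}  B4 = {0, 3}  B5 = {1, 2}
Tree: B1–B2, B2–B3, B1–B4, B3–B5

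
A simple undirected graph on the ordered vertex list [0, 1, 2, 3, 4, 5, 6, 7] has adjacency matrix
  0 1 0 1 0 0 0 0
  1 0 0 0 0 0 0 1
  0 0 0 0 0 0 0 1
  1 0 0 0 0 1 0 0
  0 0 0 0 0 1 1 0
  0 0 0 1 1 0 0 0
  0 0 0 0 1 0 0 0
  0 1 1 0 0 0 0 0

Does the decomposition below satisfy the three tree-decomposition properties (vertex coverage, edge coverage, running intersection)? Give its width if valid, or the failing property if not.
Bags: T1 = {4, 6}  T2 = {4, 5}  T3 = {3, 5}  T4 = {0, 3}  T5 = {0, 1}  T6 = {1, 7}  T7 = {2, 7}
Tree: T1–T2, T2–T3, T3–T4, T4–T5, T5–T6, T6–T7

Yes; width 1.

Every vertex of G appears in some bag (union = {0, 1, 2, 3, 4, 5, 6, 7}); every edge is covered by a bag; and for each vertex v the set of bags containing v is connected in the bag tree. The decomposition is therefore valid. The largest bag has 2 vertices, so the width is 1.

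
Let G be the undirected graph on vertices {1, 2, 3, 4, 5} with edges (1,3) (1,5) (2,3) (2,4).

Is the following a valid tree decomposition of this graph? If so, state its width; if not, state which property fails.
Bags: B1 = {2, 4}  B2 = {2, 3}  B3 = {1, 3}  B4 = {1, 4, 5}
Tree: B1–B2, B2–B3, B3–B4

A tree decomposition must satisfy three properties: every vertex lies in some bag; for every edge, both endpoints lie together in some bag; and for every vertex, the bags containing it form a connected subtree. Here bags containing vertex 4 are not connected in the tree, so the decomposition is invalid.

No — bags containing vertex 4 are not connected in the tree.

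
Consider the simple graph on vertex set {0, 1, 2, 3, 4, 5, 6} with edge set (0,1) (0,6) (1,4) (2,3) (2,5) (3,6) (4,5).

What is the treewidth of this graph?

A width-2 tree decomposition is:
Bags: B1 = {0, 1, 4}  B2 = {0, 4, 6}  B3 = {3, 4, 6}  B4 = {2, 3, 4}  B5 = {2, 4, 5}
Tree: B1–B2, B2–B3, B3–B4, B4–B5
Every bag has size at most 3, so the width is 3 − 1 = 2 and tw(G) ≤ 2. Since 4–1–0–6–3–2–5–4 is a cycle in G, G is not acyclic. Forests are exactly the graphs of treewidth ≤ 1, so tw(G) ≥ 2. The upper and lower bounds meet at 2, so that is the treewidth.

2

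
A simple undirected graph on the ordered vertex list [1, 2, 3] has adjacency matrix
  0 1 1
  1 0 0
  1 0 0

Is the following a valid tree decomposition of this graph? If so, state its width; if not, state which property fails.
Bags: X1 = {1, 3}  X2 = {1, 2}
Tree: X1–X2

Vertex coverage: the bags together contain {1, 2, 3}, the full vertex set. Edge coverage: each edge of G has both endpoints in at least one bag. Running intersection: for every vertex, the bags containing it form a connected subtree. All three properties hold, so this is a valid tree decomposition of width max|bag| − 1 = 1, and hence tw(G) ≤ 1.

Yes; width 1.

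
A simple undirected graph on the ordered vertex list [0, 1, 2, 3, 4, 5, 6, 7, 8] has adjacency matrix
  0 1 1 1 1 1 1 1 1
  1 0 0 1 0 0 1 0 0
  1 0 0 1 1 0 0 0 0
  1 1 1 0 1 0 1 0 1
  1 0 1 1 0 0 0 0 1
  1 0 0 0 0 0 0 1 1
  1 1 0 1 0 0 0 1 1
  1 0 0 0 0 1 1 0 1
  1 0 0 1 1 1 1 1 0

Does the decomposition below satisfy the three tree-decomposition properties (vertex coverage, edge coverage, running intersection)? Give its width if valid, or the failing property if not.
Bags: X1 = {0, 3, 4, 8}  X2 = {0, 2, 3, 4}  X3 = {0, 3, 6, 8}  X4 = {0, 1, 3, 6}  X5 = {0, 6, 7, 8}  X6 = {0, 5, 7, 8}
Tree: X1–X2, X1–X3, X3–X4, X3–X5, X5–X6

Yes; width 3.

Every vertex of G appears in some bag (union = {0, 1, 2, 3, 4, 5, 6, 7, 8}); every edge is covered by a bag; and for each vertex v the set of bags containing v is connected in the bag tree. The decomposition is therefore valid. The largest bag has 4 vertices, so the width is 3.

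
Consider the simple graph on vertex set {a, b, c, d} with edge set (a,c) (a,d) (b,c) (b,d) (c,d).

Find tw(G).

2

A width-2 tree decomposition is:
Bags: B1 = {b, c, d}  B2 = {a, c, d}
Tree: B1–B2
Every bag has size at most 3, so the width is 3 − 1 = 2 and tw(G) ≤ 2. For the lower bound, the 3 vertices {a, c, d} are pairwise adjacent, and any tree decomposition puts a clique entirely inside one bag — forcing width ≥ 2. Therefore the treewidth is 2.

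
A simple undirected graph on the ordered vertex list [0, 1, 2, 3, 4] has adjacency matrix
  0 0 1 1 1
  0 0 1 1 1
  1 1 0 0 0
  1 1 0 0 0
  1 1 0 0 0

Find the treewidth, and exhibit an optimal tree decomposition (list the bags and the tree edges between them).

Each bag holds 3 vertices, so the decomposition has width 2, which upper-bounds the treewidth. For the lower bound, G contains the cycle 0–3–1–4–0, so G is not a forest; only forests have treewidth ≤ 1, hence tw(G) ≥ 2. Combining the bounds, tw(G) = 2.

Treewidth 2.
One such decomposition:
Bags: B1 = {0, 1, 3}  B2 = {0, 1, 4}  B3 = {0, 1, 2}
Tree: B1–B2, B2–B3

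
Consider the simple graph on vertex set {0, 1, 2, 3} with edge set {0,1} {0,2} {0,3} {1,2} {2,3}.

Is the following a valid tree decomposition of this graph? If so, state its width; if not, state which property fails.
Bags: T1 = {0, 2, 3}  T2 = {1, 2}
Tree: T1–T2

No — edge (0,1) lies in no bag.

A tree decomposition must satisfy three properties: every vertex lies in some bag; for every edge, both endpoints lie together in some bag; and for every vertex, the bags containing it form a connected subtree. Here edge (0,1) lies in no bag, so the decomposition is invalid.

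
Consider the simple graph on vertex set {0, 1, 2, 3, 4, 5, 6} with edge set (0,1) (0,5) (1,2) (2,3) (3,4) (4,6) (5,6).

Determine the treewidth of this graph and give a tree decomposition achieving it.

Treewidth 2.
Bags: B1 = {4, 5, 6}  B2 = {3, 4, 5}  B3 = {2, 3, 5}  B4 = {1, 2, 5}  B5 = {0, 1, 5}
Tree: B1–B2, B2–B3, B3–B4, B4–B5

The largest bag has 3 vertices, giving width 2; this decomposition certifies tw(G) ≤ 2. For the lower bound, G contains the cycle 5–6–4–3–2–1–0–5, so G is not a forest; only forests have treewidth ≤ 1, hence tw(G) ≥ 2. The upper and lower bounds meet at 2, so that is the treewidth.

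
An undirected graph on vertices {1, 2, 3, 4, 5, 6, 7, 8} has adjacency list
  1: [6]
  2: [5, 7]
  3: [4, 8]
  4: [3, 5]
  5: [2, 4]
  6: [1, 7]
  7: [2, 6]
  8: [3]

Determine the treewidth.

A width-1 tree decomposition is:
Bags: B1 = {3, 8}  B2 = {3, 4}  B3 = {4, 5}  B4 = {2, 5}  B5 = {2, 7}  B6 = {6, 7}  B7 = {1, 6}
Tree: B1–B2, B2–B3, B3–B4, B4–B5, B5–B6, B6–B7
Every bag has size at most 2, so the width is 2 − 1 = 1 and tw(G) ≤ 1. G has an edge, so its treewidth is at least 1. Combining the bounds, tw(G) = 1.

1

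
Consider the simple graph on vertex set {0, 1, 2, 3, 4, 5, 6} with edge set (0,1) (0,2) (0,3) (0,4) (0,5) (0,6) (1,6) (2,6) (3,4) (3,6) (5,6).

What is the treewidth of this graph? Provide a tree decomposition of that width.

Treewidth 2.
One such decomposition:
Bags: B1 = {0, 5, 6}  B2 = {0, 2, 6}  B3 = {0, 3, 6}  B4 = {0, 1, 6}  B5 = {0, 3, 4}
Tree: B1–B2, B2–B3, B1–B4, B3–B5

Every bag has size at most 3, so the width is 3 − 1 = 2 and tw(G) ≤ 2. On the other hand G contains the 3-clique {0, 3, 4}. A clique must lie in a single bag of any decomposition, so no decomposition can have width below 2. The upper and lower bounds meet at 2, so that is the treewidth.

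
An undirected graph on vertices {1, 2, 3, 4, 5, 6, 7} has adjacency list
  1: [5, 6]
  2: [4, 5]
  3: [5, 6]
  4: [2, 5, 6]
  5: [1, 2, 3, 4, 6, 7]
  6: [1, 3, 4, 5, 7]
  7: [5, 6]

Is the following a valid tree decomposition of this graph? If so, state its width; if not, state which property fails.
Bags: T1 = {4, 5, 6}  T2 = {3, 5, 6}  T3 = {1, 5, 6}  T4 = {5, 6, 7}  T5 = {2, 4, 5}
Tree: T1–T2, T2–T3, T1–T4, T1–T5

Yes; width 2.

Every vertex of G appears in some bag (union = {1, 2, 3, 4, 5, 6, 7}); every edge is covered by a bag; and for each vertex v the set of bags containing v is connected in the bag tree. The decomposition is therefore valid. The largest bag has 3 vertices, so the width is 2.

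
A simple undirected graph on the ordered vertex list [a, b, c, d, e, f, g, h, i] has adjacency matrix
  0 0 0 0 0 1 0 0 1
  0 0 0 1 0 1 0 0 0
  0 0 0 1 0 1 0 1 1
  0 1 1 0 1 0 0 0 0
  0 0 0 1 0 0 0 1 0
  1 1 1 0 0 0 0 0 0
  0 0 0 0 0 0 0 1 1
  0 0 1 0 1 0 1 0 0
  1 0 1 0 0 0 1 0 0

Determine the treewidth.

3

A width-3 tree decomposition is:
Bags: B1 = {a, b, f, i}  B2 = {b, c, f, i}  B3 = {b, c, d, i}  B4 = {c, d, g, i}  B5 = {c, d, g, h}  B6 = {d, e, g, h}
Tree: B1–B2, B2–B3, B3–B4, B4–B5, B5–B6
The largest bag has 4 vertices, giving width 3; this decomposition certifies tw(G) ≤ 3. For the lower bound: the 4 vertex sets {a,b,f}, {i}, {c}, {d,e,g,h} are disjoint, each induces a connected subgraph, and every pair is joined by at least one edge of G. Contracting each set to a single vertex therefore yields K_{4} as a minor, and since treewidth is minor-monotone, tw(G) ≥ tw(K_{4}) = 3. Combining the bounds, tw(G) = 3.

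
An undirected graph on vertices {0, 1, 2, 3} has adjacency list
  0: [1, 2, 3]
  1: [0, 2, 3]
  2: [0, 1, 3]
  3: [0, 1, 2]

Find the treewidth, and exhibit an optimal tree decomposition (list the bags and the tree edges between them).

Treewidth 3.
One optimal decomposition is:
Bags: B1 = {0, 1, 2, 3}
Tree: (single bag)

With just one bag of size 4, the width is 4 − 1 = 3, so tw(G) ≤ 3. Conversely, {0, 1, 2, 3} is a clique of size 4, and the vertices of any clique must share a bag in every tree decomposition; so some bag has ≥ 4 vertices and tw(G) ≥ 3. Hence tw(G) = 3 exactly.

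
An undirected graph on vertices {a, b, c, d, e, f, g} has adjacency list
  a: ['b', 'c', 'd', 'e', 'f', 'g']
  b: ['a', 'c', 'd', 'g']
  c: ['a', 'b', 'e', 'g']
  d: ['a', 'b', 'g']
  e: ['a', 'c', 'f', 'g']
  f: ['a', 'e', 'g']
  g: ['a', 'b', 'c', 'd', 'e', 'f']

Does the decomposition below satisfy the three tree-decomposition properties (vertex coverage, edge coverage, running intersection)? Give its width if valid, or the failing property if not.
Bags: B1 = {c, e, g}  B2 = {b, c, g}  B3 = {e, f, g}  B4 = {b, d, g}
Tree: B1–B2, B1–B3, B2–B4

A tree decomposition must satisfy three properties: every vertex lies in some bag; for every edge, both endpoints lie together in some bag; and for every vertex, the bags containing it form a connected subtree. Here vertex a appears in no bag, so the decomposition is invalid.

No — vertex a appears in no bag.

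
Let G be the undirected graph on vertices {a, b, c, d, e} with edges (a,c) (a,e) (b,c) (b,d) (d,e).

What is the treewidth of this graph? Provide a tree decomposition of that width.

Treewidth 2.
One optimal decomposition is:
Bags: B1 = {a, b, c}  B2 = {a, b, d}  B3 = {a, d, e}
Tree: B1–B2, B2–B3

The largest bag has 3 vertices, giving width 2; this decomposition certifies tw(G) ≤ 2. For the lower bound, G contains the cycle a–c–b–d–e–a, so G is not a forest; only forests have treewidth ≤ 1, hence tw(G) ≥ 2. Therefore the treewidth is 2.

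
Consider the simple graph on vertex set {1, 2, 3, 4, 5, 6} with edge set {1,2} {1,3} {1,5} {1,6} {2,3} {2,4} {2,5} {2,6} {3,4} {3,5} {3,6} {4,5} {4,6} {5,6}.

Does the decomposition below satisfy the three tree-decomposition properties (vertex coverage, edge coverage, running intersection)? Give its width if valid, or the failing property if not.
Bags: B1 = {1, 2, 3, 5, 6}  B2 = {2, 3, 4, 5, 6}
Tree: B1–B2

Yes; width 4.

Vertex coverage: the bags together contain {1, 2, 3, 4, 5, 6}, the full vertex set. Edge coverage: each edge of G has both endpoints in at least one bag. Running intersection: for every vertex, the bags containing it form a connected subtree. All three properties hold, so this is a valid tree decomposition of width max|bag| − 1 = 4, and hence tw(G) ≤ 4.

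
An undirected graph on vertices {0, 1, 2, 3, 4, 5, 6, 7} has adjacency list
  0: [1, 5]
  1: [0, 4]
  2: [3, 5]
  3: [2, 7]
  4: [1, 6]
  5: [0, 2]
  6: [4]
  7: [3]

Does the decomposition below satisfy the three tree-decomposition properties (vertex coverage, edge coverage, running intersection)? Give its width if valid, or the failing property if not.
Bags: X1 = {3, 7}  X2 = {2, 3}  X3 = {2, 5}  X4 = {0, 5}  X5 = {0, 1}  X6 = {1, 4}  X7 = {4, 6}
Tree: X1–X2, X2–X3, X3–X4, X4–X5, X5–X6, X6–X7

Every vertex of G appears in some bag (union = {0, 1, 2, 3, 4, 5, 6, 7}); every edge is covered by a bag; and for each vertex v the set of bags containing v is connected in the bag tree. The decomposition is therefore valid. The largest bag has 2 vertices, so the width is 1.

Yes; width 1.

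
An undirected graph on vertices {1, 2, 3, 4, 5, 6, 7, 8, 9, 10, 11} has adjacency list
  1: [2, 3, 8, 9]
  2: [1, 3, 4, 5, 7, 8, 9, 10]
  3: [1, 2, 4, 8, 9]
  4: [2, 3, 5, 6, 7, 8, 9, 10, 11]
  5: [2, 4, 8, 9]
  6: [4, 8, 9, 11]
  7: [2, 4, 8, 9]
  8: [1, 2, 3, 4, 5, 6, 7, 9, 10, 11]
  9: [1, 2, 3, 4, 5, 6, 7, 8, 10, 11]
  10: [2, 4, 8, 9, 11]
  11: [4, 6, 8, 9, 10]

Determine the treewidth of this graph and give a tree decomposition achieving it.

The largest bag has 5 vertices, giving width 4; this decomposition certifies tw(G) ≤ 4. Conversely, {1, 2, 3, 8, 9} is a clique of size 5, and the vertices of any clique must share a bag in every tree decomposition; so some bag has ≥ 5 vertices and tw(G) ≥ 4. Combining the bounds, tw(G) = 4.

Treewidth 4.
One such decomposition:
Bags: B1 = {2, 4, 8, 9, 10}  B2 = {2, 4, 5, 8, 9}  B3 = {2, 3, 4, 8, 9}  B4 = {2, 4, 7, 8, 9}  B5 = {1, 2, 3, 8, 9}  B6 = {4, 8, 9, 10, 11}  B7 = {4, 6, 8, 9, 11}
Tree: B1–B2, B1–B3, B1–B4, B3–B5, B1–B6, B6–B7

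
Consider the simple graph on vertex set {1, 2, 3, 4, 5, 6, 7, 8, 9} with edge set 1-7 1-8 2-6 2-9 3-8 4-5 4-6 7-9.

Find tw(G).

A width-1 tree decomposition is:
Bags: B1 = {4, 5}  B2 = {4, 6}  B3 = {2, 6}  B4 = {2, 9}  B5 = {7, 9}  B6 = {1, 7}  B7 = {1, 8}  B8 = {3, 8}
Tree: B1–B2, B2–B3, B3–B4, B4–B5, B5–B6, B6–B7, B7–B8
Every bag has size at most 2, so the width is 2 − 1 = 1 and tw(G) ≤ 1. Since G has at least one edge (e.g. 5–4), it is not an edgeless graph, so tw(G) ≥ 1. Combining the bounds, tw(G) = 1.

1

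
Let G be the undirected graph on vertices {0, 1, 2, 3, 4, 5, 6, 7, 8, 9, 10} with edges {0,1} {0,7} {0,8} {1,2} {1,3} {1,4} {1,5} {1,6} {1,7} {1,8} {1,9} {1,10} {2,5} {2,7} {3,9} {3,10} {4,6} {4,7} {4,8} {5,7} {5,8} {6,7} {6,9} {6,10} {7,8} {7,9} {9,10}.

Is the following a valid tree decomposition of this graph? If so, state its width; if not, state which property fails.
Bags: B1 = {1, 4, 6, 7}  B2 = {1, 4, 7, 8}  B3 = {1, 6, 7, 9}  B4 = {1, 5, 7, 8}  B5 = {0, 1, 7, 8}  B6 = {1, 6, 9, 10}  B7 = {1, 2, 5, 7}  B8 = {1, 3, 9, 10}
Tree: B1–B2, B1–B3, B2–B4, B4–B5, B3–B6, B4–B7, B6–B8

Yes; width 3.

Checking the three conditions: (i) the bags cover all of {0, 1, 2, 3, 4, 5, 6, 7, 8, 9, 10}; (ii) for each edge, some bag contains both endpoints; (iii) the bags containing any fixed vertex form a subtree. All hold, so the decomposition is valid with width 4 − 1 = 3.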